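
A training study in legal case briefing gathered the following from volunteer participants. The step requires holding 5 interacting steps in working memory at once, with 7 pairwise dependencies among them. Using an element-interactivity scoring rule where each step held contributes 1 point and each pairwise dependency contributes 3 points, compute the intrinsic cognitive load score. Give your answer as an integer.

26

Element contribution: 5 × 1 = 5.
Interaction contribution: 7 × 3 = 21.
Intrinsic load = 5 + 21 = 26.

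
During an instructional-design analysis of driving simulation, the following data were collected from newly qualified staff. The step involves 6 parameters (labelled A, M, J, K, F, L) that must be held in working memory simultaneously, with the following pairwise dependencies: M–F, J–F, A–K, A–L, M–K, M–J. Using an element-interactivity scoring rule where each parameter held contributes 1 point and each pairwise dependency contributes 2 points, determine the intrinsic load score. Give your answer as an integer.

18

Count of parameters held simultaneously: 6.
Count of pairwise dependencies listed: 6.
Element contribution: 6 × 1 = 6.
Interaction contribution: 6 × 2 = 12.
Intrinsic load = 6 + 12 = 18.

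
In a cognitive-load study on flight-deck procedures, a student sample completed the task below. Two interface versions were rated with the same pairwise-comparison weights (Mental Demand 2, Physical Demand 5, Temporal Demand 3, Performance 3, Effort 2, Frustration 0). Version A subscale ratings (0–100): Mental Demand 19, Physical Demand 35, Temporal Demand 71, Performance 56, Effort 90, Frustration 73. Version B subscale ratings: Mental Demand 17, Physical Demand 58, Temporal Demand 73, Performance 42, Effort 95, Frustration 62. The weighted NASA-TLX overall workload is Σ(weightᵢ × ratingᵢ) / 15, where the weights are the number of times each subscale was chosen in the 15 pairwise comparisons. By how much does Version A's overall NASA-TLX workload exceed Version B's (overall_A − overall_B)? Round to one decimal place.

Version A weighted sum = 2·19 + 5·35 + 3·71 + 3·56 + 2·90 + 0·73 = 38 + 175 + 213 + 168 + 180 + 0 = 774; overall_A = 774/15 = 51.6000.
Version B weighted sum = 2·17 + 5·58 + 3·73 + 3·42 + 2·95 + 0·62 = 34 + 290 + 219 + 126 + 190 + 0 = 859; overall_B = 859/15 = 57.2667.
Difference = 51.6000 − 57.2667 = -5.6667 ≈ -5.7.

-5.7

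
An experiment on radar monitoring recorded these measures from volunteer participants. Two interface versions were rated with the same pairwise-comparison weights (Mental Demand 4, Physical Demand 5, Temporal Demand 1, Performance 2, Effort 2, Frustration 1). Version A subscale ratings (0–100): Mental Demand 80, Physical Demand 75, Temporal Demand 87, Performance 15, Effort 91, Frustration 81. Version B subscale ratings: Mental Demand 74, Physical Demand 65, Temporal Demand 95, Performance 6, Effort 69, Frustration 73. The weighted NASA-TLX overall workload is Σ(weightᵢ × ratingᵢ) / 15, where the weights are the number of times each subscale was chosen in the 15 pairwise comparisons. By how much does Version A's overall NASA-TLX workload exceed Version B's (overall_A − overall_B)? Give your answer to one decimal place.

Version A weighted sum = 4·80 + 5·75 + 1·87 + 2·15 + 2·91 + 1·81 = 320 + 375 + 87 + 30 + 182 + 81 = 1075; overall_A = 1075/15 = 71.6667.
Version B weighted sum = 4·74 + 5·65 + 1·95 + 2·6 + 2·69 + 1·73 = 296 + 325 + 95 + 12 + 138 + 73 = 939; overall_B = 939/15 = 62.6000.
Difference = 71.6667 − 62.6000 = 9.0667 ≈ 9.1.

9.1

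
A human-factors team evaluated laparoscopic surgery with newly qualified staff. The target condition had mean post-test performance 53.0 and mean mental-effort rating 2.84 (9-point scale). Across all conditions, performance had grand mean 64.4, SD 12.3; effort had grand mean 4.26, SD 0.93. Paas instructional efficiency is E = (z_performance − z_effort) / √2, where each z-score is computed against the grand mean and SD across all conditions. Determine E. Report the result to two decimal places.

0.42

z_performance = (53.0 − 64.4) / 12.3 = -11.4000 / 12.3 = -0.9268.
z_effort = (2.84 − 4.26) / 0.93 = -1.4200 / 0.93 = -1.5269.
z_P − z_E = -0.9268 − (-1.5269) = 0.6001.
E = 0.6001 / √2 = 0.6001 / 1.41421 = 0.4243 ≈ 0.42.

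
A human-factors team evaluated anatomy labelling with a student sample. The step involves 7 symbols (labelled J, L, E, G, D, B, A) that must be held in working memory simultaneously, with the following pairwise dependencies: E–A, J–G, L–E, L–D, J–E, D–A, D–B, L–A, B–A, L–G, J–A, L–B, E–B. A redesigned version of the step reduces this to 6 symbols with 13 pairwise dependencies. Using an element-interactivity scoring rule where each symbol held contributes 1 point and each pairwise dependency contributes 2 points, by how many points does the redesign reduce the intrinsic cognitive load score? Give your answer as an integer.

Original: 7 × 1 + 13 × 2 = 7 + 26 = 33.
Redesigned: 6 × 1 + 13 × 2 = 6 + 26 = 32.
Reduction = 33 − 32 = 1.

1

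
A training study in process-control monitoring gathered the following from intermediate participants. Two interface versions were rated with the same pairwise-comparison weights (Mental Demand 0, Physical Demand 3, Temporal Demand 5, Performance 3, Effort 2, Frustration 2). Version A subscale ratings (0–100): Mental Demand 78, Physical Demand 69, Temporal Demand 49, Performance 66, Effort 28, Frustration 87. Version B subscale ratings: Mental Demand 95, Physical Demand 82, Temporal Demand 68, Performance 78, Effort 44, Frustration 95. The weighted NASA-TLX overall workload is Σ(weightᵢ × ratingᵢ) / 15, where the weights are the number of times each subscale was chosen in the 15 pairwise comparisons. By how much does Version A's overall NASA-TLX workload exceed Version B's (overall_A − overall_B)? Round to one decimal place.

Version A weighted sum = 0·78 + 3·69 + 5·49 + 3·66 + 2·28 + 2·87 = 0 + 207 + 245 + 198 + 56 + 174 = 880; overall_A = 880/15 = 58.6667.
Version B weighted sum = 0·95 + 3·82 + 5·68 + 3·78 + 2·44 + 2·95 = 0 + 246 + 340 + 234 + 88 + 190 = 1098; overall_B = 1098/15 = 73.2000.
Difference = 58.6667 − 73.2000 = -14.5333 ≈ -14.5.

-14.5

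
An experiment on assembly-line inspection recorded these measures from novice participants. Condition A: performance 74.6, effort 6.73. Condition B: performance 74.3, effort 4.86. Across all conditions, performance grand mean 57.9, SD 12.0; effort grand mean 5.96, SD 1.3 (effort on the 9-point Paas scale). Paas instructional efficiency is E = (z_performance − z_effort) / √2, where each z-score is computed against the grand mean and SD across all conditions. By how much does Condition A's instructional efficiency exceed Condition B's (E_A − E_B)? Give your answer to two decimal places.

Condition A: z_P = (74.6 − 57.9)/12.0 = 1.3917; z_E = (6.73 − 5.96)/1.3 = 0.5923; E_A = (1.3917 − 0.5923)/√2 = 0.5653.
Condition B: z_P = (74.3 − 57.9)/12.0 = 1.3667; z_E = (4.86 − 5.96)/1.3 = -0.8462; E_B = (1.3667 − (-0.8462))/√2 = 1.5648.
E_A − E_B = 0.5653 − 1.5648 = -0.9995 ≈ -1.00.

-1.00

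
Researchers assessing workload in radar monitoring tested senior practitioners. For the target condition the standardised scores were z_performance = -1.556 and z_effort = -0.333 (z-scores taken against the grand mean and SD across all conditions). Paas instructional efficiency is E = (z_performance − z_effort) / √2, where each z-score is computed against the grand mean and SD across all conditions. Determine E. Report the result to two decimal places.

z_P − z_E = -1.556 − (-0.333) = -1.2230.
E = -1.2230 / √2 = -1.2230 / 1.41421 = -0.8648 ≈ -0.86.

-0.86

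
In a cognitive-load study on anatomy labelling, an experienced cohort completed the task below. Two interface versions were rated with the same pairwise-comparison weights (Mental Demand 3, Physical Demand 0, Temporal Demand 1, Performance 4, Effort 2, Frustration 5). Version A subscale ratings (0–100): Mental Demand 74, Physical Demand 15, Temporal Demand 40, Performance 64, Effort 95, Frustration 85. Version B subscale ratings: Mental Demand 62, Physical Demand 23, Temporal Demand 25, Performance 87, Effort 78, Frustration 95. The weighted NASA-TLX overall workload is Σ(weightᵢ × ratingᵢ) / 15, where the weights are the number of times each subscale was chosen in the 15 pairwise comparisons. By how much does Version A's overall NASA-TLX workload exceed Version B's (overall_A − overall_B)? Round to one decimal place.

Version A weighted sum = 3·74 + 0·15 + 1·40 + 4·64 + 2·95 + 5·85 = 222 + 0 + 40 + 256 + 190 + 425 = 1133; overall_A = 1133/15 = 75.5333.
Version B weighted sum = 3·62 + 0·23 + 1·25 + 4·87 + 2·78 + 5·95 = 186 + 0 + 25 + 348 + 156 + 475 = 1190; overall_B = 1190/15 = 79.3333.
Difference = 75.5333 − 79.3333 = -3.8000 ≈ -3.8.

-3.8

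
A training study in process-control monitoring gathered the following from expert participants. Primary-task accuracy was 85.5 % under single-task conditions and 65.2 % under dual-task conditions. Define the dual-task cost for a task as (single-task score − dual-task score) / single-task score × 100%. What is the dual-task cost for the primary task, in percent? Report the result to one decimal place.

Cost = (85.5 − 65.2) / 85.5 × 100%
     = 20.3000 / 85.5 × 100% = 23.7427%.
≈ 23.7%.

23.7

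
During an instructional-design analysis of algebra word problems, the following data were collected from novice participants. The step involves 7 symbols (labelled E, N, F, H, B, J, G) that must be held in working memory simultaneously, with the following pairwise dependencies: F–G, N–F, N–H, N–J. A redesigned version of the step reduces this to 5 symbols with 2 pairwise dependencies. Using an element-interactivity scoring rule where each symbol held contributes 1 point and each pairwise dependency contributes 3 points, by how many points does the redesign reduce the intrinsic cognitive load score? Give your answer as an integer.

8

Original: 7 × 1 + 4 × 3 = 7 + 12 = 19.
Redesigned: 5 × 1 + 2 × 3 = 5 + 6 = 11.
Reduction = 19 − 11 = 8.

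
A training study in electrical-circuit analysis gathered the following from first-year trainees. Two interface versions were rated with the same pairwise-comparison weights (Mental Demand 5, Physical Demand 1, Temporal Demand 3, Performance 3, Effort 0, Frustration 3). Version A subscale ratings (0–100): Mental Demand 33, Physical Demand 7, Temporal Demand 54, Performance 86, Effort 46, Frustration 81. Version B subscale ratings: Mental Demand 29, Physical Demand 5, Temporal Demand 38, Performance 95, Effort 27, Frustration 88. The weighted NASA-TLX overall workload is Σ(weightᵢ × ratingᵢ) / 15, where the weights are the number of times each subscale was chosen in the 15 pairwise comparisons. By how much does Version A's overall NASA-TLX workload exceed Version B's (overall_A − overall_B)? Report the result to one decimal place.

1.5

Version A weighted sum = 5·33 + 1·7 + 3·54 + 3·86 + 0·46 + 3·81 = 165 + 7 + 162 + 258 + 0 + 243 = 835; overall_A = 835/15 = 55.6667.
Version B weighted sum = 5·29 + 1·5 + 3·38 + 3·95 + 0·27 + 3·88 = 145 + 5 + 114 + 285 + 0 + 264 = 813; overall_B = 813/15 = 54.2000.
Difference = 55.6667 − 54.2000 = 1.4667 ≈ 1.5.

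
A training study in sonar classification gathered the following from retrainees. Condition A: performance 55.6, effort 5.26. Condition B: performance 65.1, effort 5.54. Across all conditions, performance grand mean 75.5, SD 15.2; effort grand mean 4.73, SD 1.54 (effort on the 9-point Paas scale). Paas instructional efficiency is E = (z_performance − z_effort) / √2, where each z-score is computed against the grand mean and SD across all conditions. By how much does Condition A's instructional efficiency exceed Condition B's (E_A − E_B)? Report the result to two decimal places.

Condition A: z_P = (55.6 − 75.5)/15.2 = -1.3092; z_E = (5.26 − 4.73)/1.54 = 0.3442; E_A = (-1.3092 − 0.3442)/√2 = -1.1691.
Condition B: z_P = (65.1 − 75.5)/15.2 = -0.6842; z_E = (5.54 − 4.73)/1.54 = 0.5260; E_B = (-0.6842 − 0.5260)/√2 = -0.8557.
E_A − E_B = -1.1691 − (-0.8557) = -0.3134 ≈ -0.31.

-0.31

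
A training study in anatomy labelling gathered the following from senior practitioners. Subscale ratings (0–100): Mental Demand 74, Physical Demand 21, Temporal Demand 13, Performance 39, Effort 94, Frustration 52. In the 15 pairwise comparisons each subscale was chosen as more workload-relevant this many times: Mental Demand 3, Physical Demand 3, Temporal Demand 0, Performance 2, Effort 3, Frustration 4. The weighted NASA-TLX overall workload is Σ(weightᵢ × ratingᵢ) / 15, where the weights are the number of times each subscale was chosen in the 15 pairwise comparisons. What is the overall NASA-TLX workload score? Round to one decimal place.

The tallies are the weights (they sum to 15).
Weighted sum = 3·74 + 3·21 + 0·13 + 2·39 + 3·94 + 4·52
            = 222 + 63 + 0 + 78 + 282 + 208 = 853.
Overall workload = 853 / 15 = 56.8667 ≈ 56.9.

56.9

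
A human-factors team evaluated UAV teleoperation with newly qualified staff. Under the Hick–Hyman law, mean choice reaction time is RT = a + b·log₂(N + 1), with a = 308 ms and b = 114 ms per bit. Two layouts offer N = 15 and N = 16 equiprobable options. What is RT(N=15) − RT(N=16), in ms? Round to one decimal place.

-10.0

RT(15) = 308 + 114·log₂(16) = 308 + 114·4.0000 = 764.0000 ms.
RT(16) = 308 + 114·log₂(17) = 308 + 114·4.0875 = 773.9750 ms.
Difference = 764.0000 − 773.9750 = -9.9750 ≈ -10.0 ms.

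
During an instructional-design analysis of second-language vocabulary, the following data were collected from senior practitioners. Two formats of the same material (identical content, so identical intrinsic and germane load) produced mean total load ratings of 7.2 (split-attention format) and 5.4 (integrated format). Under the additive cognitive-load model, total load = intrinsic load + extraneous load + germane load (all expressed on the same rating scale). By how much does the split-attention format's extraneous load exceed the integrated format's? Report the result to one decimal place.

Intrinsic and germane load are equal across formats, so the difference in total load equals the difference in extraneous load.
Extraneous-load difference = 7.2 − 5.4 = 1.8.

1.8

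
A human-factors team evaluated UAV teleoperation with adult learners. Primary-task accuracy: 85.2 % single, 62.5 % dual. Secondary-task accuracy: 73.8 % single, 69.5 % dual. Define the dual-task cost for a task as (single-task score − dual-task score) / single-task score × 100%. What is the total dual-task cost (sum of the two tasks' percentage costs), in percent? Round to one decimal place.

Primary cost = (85.2 − 62.5) / 85.2 × 100% = 26.6432%.
Secondary cost = (73.8 − 69.5) / 73.8 × 100% = 5.8266%.
Total = 26.6432% + 5.8266% = 32.4698% ≈ 32.5%.

32.5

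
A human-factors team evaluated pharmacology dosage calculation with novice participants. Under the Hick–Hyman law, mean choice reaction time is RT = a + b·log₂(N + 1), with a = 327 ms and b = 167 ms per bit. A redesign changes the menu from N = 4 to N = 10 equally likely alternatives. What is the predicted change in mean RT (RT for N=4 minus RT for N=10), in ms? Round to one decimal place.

RT(4) = 327 + 167·log₂(5) = 327 + 167·2.3219 = 714.7573 ms.
RT(10) = 327 + 167·log₂(11) = 327 + 167·3.4594 = 904.7198 ms.
Difference = 714.7573 − 904.7198 = -189.9625 ≈ -190.0 ms.

-190.0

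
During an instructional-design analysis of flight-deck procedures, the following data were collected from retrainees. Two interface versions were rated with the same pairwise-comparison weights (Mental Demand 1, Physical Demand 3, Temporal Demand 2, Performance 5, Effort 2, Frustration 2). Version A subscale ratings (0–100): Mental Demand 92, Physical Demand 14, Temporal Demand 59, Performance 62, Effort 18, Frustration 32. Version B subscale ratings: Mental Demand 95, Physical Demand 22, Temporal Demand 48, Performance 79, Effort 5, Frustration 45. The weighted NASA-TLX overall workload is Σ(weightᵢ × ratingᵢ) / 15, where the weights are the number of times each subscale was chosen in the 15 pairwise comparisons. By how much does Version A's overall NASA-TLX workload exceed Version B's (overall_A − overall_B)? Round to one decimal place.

Version A weighted sum = 1·92 + 3·14 + 2·59 + 5·62 + 2·18 + 2·32 = 92 + 42 + 118 + 310 + 36 + 64 = 662; overall_A = 662/15 = 44.1333.
Version B weighted sum = 1·95 + 3·22 + 2·48 + 5·79 + 2·5 + 2·45 = 95 + 66 + 96 + 395 + 10 + 90 = 752; overall_B = 752/15 = 50.1333.
Difference = 44.1333 − 50.1333 = -6.0000 ≈ -6.0.

-6.0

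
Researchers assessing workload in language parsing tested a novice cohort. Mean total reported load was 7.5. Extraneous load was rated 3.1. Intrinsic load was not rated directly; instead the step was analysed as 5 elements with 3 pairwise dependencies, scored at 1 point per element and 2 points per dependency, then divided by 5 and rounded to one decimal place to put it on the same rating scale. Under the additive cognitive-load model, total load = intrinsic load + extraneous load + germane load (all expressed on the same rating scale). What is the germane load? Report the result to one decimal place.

Intrinsic (element-interactivity): (5 × 1 + 3 × 2) / 5 = 11 / 5 = 2.2000 → 2.2.
germane load = total − intrinsic − extraneous
             = 7.5 − 2.2 − 3.1 = 2.2.

2.2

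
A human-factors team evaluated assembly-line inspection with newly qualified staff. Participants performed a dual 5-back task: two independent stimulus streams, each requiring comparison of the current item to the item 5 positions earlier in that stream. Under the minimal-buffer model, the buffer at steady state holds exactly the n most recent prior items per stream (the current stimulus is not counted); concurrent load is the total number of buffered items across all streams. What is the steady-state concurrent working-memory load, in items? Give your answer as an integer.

Each stream's buffer holds its 5 most recent prior items.
Two independent streams: 2 × 5 = 10 buffered items at steady state.

10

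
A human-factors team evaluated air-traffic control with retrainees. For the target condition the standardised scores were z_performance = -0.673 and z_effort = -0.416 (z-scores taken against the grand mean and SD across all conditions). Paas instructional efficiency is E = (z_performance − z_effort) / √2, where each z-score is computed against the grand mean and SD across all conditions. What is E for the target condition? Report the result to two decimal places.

z_P − z_E = -0.673 − (-0.416) = -0.2570.
E = -0.2570 / √2 = -0.2570 / 1.41421 = -0.1817 ≈ -0.18.

-0.18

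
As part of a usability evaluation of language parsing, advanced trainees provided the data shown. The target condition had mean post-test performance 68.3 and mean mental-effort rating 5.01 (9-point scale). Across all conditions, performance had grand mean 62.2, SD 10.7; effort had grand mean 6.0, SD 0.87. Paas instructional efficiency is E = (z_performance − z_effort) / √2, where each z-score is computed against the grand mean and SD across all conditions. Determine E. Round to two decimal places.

z_performance = (68.3 − 62.2) / 10.7 = 6.1000 / 10.7 = 0.5701.
z_effort = (5.01 − 6.0) / 0.87 = -0.9900 / 0.87 = -1.1379.
z_P − z_E = 0.5701 − (-1.1379) = 1.7080.
E = 1.7080 / √2 = 1.7080 / 1.41421 = 1.2077 ≈ 1.21.

1.21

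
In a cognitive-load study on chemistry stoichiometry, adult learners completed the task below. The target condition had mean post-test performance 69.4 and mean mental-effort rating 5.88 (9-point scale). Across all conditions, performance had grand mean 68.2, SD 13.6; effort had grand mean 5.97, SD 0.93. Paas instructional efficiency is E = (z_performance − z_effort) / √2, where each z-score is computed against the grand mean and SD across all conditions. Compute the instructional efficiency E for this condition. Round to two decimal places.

z_performance = (69.4 − 68.2) / 13.6 = 1.2000 / 13.6 = 0.0882.
z_effort = (5.88 − 5.97) / 0.93 = -0.0900 / 0.93 = -0.0968.
z_P − z_E = 0.0882 − (-0.0968) = 0.1850.
E = 0.1850 / √2 = 0.1850 / 1.41421 = 0.1308 ≈ 0.13.

0.13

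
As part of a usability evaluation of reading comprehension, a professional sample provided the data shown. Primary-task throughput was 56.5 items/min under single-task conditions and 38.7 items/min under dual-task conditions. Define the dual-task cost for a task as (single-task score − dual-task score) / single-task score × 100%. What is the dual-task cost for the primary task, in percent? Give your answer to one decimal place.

31.5

Cost = (56.5 − 38.7) / 56.5 × 100%
     = 17.8000 / 56.5 × 100% = 31.5044%.
≈ 31.5%.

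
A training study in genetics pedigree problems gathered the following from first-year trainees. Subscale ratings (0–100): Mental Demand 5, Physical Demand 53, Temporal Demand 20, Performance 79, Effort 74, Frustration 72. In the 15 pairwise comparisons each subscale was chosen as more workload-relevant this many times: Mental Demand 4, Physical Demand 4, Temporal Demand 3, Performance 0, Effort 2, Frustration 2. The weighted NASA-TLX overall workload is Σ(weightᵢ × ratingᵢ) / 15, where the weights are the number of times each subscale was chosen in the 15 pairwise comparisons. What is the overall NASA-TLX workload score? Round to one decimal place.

The tallies are the weights (they sum to 15).
Weighted sum = 4·5 + 4·53 + 3·20 + 0·79 + 2·74 + 2·72
            = 20 + 212 + 60 + 0 + 148 + 144 = 584.
Overall workload = 584 / 15 = 38.9333 ≈ 38.9.

38.9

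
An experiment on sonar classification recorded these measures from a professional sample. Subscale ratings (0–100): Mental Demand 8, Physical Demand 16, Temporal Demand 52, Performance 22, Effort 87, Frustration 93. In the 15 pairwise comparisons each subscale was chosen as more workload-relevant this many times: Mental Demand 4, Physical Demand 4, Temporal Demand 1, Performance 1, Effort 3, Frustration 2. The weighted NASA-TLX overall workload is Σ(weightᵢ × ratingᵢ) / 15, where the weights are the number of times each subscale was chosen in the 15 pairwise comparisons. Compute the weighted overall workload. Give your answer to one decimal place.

The tallies are the weights (they sum to 15).
Weighted sum = 4·8 + 4·16 + 1·52 + 1·22 + 3·87 + 2·93
            = 32 + 64 + 52 + 22 + 261 + 186 = 617.
Overall workload = 617 / 15 = 41.1333 ≈ 41.1.

41.1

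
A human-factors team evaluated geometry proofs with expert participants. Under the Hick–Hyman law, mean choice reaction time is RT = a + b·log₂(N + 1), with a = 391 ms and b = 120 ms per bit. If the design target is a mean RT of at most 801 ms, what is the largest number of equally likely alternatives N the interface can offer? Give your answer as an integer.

Set 391 + 120·log₂(N + 1) ≤ 801.
log₂(N + 1) ≤ (801 − 391) / 120 = 3.4167.
N + 1 ≤ 2^3.4167 = 10.6790.
N ≤ 9.6790, so the largest integer N is 9.

9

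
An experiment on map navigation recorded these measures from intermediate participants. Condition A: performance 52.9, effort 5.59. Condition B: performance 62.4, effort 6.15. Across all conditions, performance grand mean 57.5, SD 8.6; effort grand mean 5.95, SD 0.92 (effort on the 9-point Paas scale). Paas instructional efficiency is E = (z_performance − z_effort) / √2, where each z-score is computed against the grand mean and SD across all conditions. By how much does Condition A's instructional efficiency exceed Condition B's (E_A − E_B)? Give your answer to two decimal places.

-0.35

Condition A: z_P = (52.9 − 57.5)/8.6 = -0.5349; z_E = (5.59 − 5.95)/0.92 = -0.3913; E_A = (-0.5349 − (-0.3913))/√2 = -0.1015.
Condition B: z_P = (62.4 − 57.5)/8.6 = 0.5698; z_E = (6.15 − 5.95)/0.92 = 0.2174; E_B = (0.5698 − 0.2174)/√2 = 0.2492.
E_A − E_B = -0.1015 − 0.2492 = -0.3507 ≈ -0.35.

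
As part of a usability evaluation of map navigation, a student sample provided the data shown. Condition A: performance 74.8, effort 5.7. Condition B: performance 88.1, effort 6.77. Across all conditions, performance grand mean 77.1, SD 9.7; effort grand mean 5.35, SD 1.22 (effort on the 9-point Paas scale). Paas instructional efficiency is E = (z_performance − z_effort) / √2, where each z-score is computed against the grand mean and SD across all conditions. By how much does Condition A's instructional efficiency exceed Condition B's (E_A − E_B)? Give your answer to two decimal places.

-0.35

Condition A: z_P = (74.8 − 77.1)/9.7 = -0.2371; z_E = (5.7 − 5.35)/1.22 = 0.2869; E_A = (-0.2371 − 0.2869)/√2 = -0.3705.
Condition B: z_P = (88.1 − 77.1)/9.7 = 1.1340; z_E = (6.77 − 5.35)/1.22 = 1.1639; E_B = (1.1340 − 1.1639)/√2 = -0.0211.
E_A − E_B = -0.3705 − (-0.0211) = -0.3494 ≈ -0.35.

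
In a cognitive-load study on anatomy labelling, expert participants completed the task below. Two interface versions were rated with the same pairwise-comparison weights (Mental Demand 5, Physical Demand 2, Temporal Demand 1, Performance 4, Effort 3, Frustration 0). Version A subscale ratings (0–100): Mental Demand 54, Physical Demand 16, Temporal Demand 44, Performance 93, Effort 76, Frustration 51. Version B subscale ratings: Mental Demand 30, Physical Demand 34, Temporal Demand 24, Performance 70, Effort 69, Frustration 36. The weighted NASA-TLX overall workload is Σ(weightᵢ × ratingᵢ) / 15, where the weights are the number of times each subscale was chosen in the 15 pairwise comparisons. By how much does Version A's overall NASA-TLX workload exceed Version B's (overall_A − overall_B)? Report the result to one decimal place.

Version A weighted sum = 5·54 + 2·16 + 1·44 + 4·93 + 3·76 + 0·51 = 270 + 32 + 44 + 372 + 228 + 0 = 946; overall_A = 946/15 = 63.0667.
Version B weighted sum = 5·30 + 2·34 + 1·24 + 4·70 + 3·69 + 0·36 = 150 + 68 + 24 + 280 + 207 + 0 = 729; overall_B = 729/15 = 48.6000.
Difference = 63.0667 − 48.6000 = 14.4667 ≈ 14.5.

14.5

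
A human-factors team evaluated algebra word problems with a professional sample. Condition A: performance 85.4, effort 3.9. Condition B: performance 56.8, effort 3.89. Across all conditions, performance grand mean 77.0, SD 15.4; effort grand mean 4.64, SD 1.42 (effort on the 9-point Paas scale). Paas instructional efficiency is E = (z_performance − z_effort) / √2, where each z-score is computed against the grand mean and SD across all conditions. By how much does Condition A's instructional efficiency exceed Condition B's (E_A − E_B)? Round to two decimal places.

1.31

Condition A: z_P = (85.4 − 77.0)/15.4 = 0.5455; z_E = (3.9 − 4.64)/1.42 = -0.5211; E_A = (0.5455 − (-0.5211))/√2 = 0.7542.
Condition B: z_P = (56.8 − 77.0)/15.4 = -1.3117; z_E = (3.89 − 4.64)/1.42 = -0.5282; E_B = (-1.3117 − (-0.5282))/√2 = -0.5540.
E_A − E_B = 0.7542 − (-0.5540) = 1.3082 ≈ 1.31.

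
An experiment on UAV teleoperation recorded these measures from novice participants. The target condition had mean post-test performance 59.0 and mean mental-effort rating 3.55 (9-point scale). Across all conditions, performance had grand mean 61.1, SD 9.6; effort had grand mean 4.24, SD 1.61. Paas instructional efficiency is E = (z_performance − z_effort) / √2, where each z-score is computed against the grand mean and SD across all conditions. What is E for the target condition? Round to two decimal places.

0.15

z_performance = (59.0 − 61.1) / 9.6 = -2.1000 / 9.6 = -0.2188.
z_effort = (3.55 − 4.24) / 1.61 = -0.6900 / 1.61 = -0.4286.
z_P − z_E = -0.2188 − (-0.4286) = 0.2098.
E = 0.2098 / √2 = 0.2098 / 1.41421 = 0.1484 ≈ 0.15.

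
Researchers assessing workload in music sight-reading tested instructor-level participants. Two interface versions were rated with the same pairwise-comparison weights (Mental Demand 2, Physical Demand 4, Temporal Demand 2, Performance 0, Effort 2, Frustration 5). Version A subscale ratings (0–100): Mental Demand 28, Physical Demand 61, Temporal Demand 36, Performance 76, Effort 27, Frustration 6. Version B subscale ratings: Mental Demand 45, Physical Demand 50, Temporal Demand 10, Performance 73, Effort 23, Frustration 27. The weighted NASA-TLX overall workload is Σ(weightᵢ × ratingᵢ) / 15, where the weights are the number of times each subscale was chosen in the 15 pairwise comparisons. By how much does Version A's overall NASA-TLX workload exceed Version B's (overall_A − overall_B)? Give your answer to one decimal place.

Version A weighted sum = 2·28 + 4·61 + 2·36 + 0·76 + 2·27 + 5·6 = 56 + 244 + 72 + 0 + 54 + 30 = 456; overall_A = 456/15 = 30.4000.
Version B weighted sum = 2·45 + 4·50 + 2·10 + 0·73 + 2·23 + 5·27 = 90 + 200 + 20 + 0 + 46 + 135 = 491; overall_B = 491/15 = 32.7333.
Difference = 30.4000 − 32.7333 = -2.3333 ≈ -2.3.

-2.3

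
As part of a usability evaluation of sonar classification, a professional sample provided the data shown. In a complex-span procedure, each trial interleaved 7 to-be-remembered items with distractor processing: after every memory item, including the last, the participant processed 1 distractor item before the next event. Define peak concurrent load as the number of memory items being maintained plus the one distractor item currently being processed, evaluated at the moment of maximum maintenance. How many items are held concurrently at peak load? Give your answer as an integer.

Maintenance is greatest during the distractor(s) after memory item 7: all 7 memory items are being held.
One distractor item is concurrently being processed.
Peak concurrent load = 7 + 1 = 8 items.

8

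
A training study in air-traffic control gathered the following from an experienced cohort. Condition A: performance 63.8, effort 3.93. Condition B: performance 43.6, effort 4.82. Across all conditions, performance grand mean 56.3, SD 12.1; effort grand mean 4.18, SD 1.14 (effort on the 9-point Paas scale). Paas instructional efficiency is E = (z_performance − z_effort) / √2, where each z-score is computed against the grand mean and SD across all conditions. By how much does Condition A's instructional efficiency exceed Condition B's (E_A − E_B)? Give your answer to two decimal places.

Condition A: z_P = (63.8 − 56.3)/12.1 = 0.6198; z_E = (3.93 − 4.18)/1.14 = -0.2193; E_A = (0.6198 − (-0.2193))/√2 = 0.5933.
Condition B: z_P = (43.6 − 56.3)/12.1 = -1.0496; z_E = (4.82 − 4.18)/1.14 = 0.5614; E_B = (-1.0496 − 0.5614)/√2 = -1.1391.
E_A − E_B = 0.5933 − (-1.1391) = 1.7324 ≈ 1.73.

1.73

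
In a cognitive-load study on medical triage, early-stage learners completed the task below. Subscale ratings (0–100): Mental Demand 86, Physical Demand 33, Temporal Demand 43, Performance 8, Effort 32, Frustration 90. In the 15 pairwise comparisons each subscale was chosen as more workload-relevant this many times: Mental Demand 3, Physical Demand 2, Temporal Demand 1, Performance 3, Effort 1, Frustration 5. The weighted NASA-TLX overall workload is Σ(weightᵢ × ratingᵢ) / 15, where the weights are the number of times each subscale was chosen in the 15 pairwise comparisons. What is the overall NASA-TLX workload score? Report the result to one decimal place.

58.2

The tallies are the weights (they sum to 15).
Weighted sum = 3·86 + 2·33 + 1·43 + 3·8 + 1·32 + 5·90
            = 258 + 66 + 43 + 24 + 32 + 450 = 873.
Overall workload = 873 / 15 = 58.2000 ≈ 58.2.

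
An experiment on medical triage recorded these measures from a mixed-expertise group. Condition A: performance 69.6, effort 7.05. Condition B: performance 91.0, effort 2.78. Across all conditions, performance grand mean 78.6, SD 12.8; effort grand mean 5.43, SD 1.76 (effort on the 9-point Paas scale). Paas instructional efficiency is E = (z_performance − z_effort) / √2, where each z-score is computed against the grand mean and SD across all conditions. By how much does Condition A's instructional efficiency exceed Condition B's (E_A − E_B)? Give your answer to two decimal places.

Condition A: z_P = (69.6 − 78.6)/12.8 = -0.7031; z_E = (7.05 − 5.43)/1.76 = 0.9205; E_A = (-0.7031 − 0.9205)/√2 = -1.1481.
Condition B: z_P = (91.0 − 78.6)/12.8 = 0.9688; z_E = (2.78 − 5.43)/1.76 = -1.5057; E_B = (0.9688 − (-1.5057))/√2 = 1.7497.
E_A − E_B = -1.1481 − 1.7497 = -2.8978 ≈ -2.90.

-2.90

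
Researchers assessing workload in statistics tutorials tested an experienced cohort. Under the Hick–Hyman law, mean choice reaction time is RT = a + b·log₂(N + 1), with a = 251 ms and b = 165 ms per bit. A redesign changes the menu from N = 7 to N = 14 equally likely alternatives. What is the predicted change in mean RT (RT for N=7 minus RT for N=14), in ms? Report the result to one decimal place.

RT(7) = 251 + 165·log₂(8) = 251 + 165·3.0000 = 746.0000 ms.
RT(14) = 251 + 165·log₂(15) = 251 + 165·3.9069 = 895.6385 ms.
Difference = 746.0000 − 895.6385 = -149.6385 ≈ -149.6 ms.

-149.6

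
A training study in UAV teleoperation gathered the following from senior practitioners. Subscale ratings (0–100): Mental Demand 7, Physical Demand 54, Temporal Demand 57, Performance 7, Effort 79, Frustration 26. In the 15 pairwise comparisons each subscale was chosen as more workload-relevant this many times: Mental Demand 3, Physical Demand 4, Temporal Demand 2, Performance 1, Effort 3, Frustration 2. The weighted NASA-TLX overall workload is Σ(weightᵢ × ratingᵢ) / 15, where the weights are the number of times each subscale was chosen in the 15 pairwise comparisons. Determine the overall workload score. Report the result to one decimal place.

43.1

The tallies are the weights (they sum to 15).
Weighted sum = 3·7 + 4·54 + 2·57 + 1·7 + 3·79 + 2·26
            = 21 + 216 + 114 + 7 + 237 + 52 = 647.
Overall workload = 647 / 15 = 43.1333 ≈ 43.1.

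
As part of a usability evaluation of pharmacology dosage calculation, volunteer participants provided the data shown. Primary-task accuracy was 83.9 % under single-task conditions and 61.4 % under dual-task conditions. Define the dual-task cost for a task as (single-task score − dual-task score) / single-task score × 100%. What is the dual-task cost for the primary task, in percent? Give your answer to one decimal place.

26.8

Cost = (83.9 − 61.4) / 83.9 × 100%
     = 22.5000 / 83.9 × 100% = 26.8176%.
≈ 26.8%.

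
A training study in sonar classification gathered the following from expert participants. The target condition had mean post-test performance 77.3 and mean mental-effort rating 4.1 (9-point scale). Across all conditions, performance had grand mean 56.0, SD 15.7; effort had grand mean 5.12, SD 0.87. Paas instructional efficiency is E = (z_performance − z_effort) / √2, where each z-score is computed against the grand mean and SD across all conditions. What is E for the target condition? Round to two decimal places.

1.79

z_performance = (77.3 − 56.0) / 15.7 = 21.3000 / 15.7 = 1.3567.
z_effort = (4.1 − 5.12) / 0.87 = -1.0200 / 0.87 = -1.1724.
z_P − z_E = 1.3567 − (-1.1724) = 2.5291.
E = 2.5291 / √2 = 2.5291 / 1.41421 = 1.7883 ≈ 1.79.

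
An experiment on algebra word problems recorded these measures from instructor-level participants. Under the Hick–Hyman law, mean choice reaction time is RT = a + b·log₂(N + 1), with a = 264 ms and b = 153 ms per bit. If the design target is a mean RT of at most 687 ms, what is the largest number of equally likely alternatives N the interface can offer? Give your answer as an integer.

5

Set 264 + 153·log₂(N + 1) ≤ 687.
log₂(N + 1) ≤ (687 − 264) / 153 = 2.7647.
N + 1 ≤ 2^2.7647 = 6.7961.
N ≤ 5.7961, so the largest integer N is 5.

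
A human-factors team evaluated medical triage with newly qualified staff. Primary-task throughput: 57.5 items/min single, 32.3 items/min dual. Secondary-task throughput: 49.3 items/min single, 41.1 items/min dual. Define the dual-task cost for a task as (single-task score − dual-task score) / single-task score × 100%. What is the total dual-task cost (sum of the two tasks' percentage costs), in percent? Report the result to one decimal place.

60.5

Primary cost = (57.5 − 32.3) / 57.5 × 100% = 43.8261%.
Secondary cost = (49.3 − 41.1) / 49.3 × 100% = 16.6329%.
Total = 43.8261% + 16.6329% = 60.4590% ≈ 60.5%.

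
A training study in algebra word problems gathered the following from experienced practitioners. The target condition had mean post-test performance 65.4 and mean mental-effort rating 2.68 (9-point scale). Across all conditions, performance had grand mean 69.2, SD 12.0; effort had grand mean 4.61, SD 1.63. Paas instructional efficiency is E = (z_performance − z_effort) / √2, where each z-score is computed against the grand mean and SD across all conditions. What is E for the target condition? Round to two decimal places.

0.61

z_performance = (65.4 − 69.2) / 12.0 = -3.8000 / 12.0 = -0.3167.
z_effort = (2.68 − 4.61) / 1.63 = -1.9300 / 1.63 = -1.1840.
z_P − z_E = -0.3167 − (-1.1840) = 0.8673.
E = 0.8673 / √2 = 0.8673 / 1.41421 = 0.6133 ≈ 0.61.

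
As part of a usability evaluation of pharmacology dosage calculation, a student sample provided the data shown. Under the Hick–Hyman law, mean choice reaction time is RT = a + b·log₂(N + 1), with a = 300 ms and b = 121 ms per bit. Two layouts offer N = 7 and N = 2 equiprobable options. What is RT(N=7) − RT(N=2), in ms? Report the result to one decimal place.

RT(7) = 300 + 121·log₂(8) = 300 + 121·3.0000 = 663.0000 ms.
RT(2) = 300 + 121·log₂(3) = 300 + 121·1.5850 = 491.7850 ms.
Difference = 663.0000 − 491.7850 = 171.2150 ≈ 171.2 ms.

171.2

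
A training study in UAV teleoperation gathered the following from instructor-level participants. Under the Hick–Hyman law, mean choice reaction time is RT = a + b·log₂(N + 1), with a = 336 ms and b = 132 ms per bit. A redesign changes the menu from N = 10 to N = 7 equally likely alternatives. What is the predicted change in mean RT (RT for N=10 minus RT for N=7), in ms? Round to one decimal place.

RT(10) = 336 + 132·log₂(11) = 336 + 132·3.4594 = 792.6408 ms.
RT(7) = 336 + 132·log₂(8) = 336 + 132·3.0000 = 732.0000 ms.
Difference = 792.6408 − 732.0000 = 60.6408 ≈ 60.6 ms.

60.6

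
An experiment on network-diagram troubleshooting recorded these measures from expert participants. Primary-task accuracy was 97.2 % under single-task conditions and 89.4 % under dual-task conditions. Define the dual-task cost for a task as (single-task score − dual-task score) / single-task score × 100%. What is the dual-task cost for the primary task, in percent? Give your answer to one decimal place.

Cost = (97.2 − 89.4) / 97.2 × 100%
     = 7.8000 / 97.2 × 100% = 8.0247%.
≈ 8.0%.

8.0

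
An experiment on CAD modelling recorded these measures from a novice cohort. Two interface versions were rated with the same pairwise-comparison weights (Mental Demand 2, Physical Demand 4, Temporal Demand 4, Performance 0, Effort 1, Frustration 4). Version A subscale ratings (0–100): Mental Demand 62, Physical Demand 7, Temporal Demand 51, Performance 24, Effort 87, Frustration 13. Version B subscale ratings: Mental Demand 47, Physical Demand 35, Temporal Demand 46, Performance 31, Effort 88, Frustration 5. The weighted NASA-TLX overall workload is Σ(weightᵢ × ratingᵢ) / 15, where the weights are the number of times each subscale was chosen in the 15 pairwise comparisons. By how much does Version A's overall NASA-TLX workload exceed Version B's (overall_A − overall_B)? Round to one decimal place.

Version A weighted sum = 2·62 + 4·7 + 4·51 + 0·24 + 1·87 + 4·13 = 124 + 28 + 204 + 0 + 87 + 52 = 495; overall_A = 495/15 = 33.0000.
Version B weighted sum = 2·47 + 4·35 + 4·46 + 0·31 + 1·88 + 4·5 = 94 + 140 + 184 + 0 + 88 + 20 = 526; overall_B = 526/15 = 35.0667.
Difference = 33.0000 − 35.0667 = -2.0667 ≈ -2.1.

-2.1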